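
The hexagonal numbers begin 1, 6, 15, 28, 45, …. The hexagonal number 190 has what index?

Set n(2n−1) = 190, giving 2n² − n − 190 = 0.
So n = (1 + 39) / 4 = 40/4 = 10.

10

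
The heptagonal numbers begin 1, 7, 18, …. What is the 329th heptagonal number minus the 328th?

1641

Consecutive heptagonal numbers differ by 5n − 4: here 5·329 − 4 = 1641.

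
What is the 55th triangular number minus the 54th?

55

Consecutive triangular numbers differ by n: T_{55} − T_{54} = 55.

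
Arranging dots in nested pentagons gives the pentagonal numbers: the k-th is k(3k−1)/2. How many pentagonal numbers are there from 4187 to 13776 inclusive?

44

The n-th pentagonal number is n(3n−1)/2.
Smallest index with value ≥ 4187: n = 53 (giving 4187).
Largest index with value ≤ 13776: n = 96 (giving 13776).
Indices 53 through 96: 44 terms.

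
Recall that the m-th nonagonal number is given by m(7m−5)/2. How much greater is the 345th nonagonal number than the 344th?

Consecutive nonagonal numbers differ by 7n − 6: here 7·345 − 6 = 2409.

2409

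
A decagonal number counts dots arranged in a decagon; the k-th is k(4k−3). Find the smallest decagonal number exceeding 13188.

Solve n(4n−3) > 13188 for integer n.
The largest n with value ≤ 13188 is 57 (since 12825 ≤ 13188 < 13282), so the first above is n = 58, value 13282.

13282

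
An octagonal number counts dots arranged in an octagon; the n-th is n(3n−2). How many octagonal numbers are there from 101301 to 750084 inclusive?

The n-th octagonal number is n(3n−2).
Smallest index with value ≥ 101301: n = 185 (giving 102305).
Largest index with value ≤ 750084: n = 500 (giving 749000).
Indices 185 through 500: 316 terms.

316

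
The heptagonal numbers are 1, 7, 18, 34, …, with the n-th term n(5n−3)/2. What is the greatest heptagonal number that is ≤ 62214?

Solve n(5n−3)/2 ≤ 62214 for integer n.
n = 158 gives 62173 ≤ 62214, while n = 159 gives 62964 > 62214; so the answer is 62173.

62173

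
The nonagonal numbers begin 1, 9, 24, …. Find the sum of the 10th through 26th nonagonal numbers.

Σ i(7i−5)/2 = (7Σi² − 5Σi) / 2 over i = 10..26.
Σi = 351 − 45 = 306 and Σi² = 6201 − 285 = 5916.
(7·5916 − 5·306) / 2 = 39882/2 = 19941.

19941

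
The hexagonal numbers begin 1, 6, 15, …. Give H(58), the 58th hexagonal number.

6670

The 58th hexagonal number is n(2n−1) with n = 58.
58·(2·58 − 1) = 58·115 = 6670.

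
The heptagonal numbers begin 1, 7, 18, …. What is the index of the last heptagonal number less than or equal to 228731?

302

Solve n(5n−3)/2 ≤ 228731 for integer n.
n = 302 gives 227557 ≤ 228731, while n = 303 gives 229068 > 228731; so the answer is index 302.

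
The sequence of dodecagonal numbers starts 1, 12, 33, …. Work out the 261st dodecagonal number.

The 261st dodecagonal number is n(5n−4) with n = 261.
261·(5·261 − 4) = 261·1301 = 339561.

339561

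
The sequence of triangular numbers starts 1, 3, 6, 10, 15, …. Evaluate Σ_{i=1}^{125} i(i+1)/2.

333375

Σ i(i+1)/2 = (Σi² + Σi) / 2 over i = 1..125.
Σi = 7875 and Σi² = 658875.
(1·658875 + 1·7875) / 2 = 666750/2 = 333375.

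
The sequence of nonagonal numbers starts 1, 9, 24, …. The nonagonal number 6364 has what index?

Set n(7n−5)/2 = 6364, giving 7n² − 5n − 12728 = 0.
The discriminant is 25 + 56·6364 = 356409, and √356409 = 597.
So n = (5 + 597) / 14 = 602/14 = 43.

43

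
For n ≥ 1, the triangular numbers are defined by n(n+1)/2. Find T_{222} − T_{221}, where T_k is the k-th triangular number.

Consecutive triangular numbers differ by n: T_{222} − T_{221} = 222.

222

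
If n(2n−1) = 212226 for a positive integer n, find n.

Set n(2n−1) = 212226, giving 2n² − n − 212226 = 0.
The discriminant is 1 + 8·212226 = 1697809, and √1697809 = 1303.
So n = (1 + 1303) / 4 = 1304/4 = 326.
Check: 326·(2·326 − 1) = 212226. ✓

326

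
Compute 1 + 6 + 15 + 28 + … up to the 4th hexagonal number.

50

Σ i(2i−1) = 2Σi² − Σi over i = 1..4.
Σi = 10 and Σi² = 30.
2·30 − 1·10 = 50.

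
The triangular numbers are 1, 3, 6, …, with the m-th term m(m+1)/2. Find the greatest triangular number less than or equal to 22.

Solve n(n+1)/2 ≤ 22 for integer n.
n = 6 gives 21 ≤ 22, while n = 7 gives 28 > 22; so the answer is 21.

21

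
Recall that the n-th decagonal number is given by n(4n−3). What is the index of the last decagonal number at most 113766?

Solve n(4n−3) ≤ 113766 for integer n.
n = 169 gives 113737 ≤ 113766, while n = 170 gives 115090 > 113766; so the answer is index 169.

169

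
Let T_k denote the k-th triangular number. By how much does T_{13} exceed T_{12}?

Consecutive triangular numbers differ by n: T_{13} − T_{12} = 13.

13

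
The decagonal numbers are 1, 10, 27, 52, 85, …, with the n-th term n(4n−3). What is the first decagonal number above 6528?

6601

Solve n(4n−3) > 6528 for integer n.
The largest n with value ≤ 6528 is 40 (since 6280 ≤ 6528 < 6601), so the first above is n = 41, value 6601.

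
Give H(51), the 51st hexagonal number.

5151

The 51st hexagonal number is n(2n−1) with n = 51.
51·(2·51 − 1) = 51·101 = 5151.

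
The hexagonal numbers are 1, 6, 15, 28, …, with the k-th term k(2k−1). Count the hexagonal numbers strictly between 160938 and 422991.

The n-th hexagonal number is n(2n−1).
Smallest index with value > 160938: n = 284 (giving 161028).
Largest index with value < 422991: n = 460 (giving 422740).
Indices 284 through 460: 177 terms.

177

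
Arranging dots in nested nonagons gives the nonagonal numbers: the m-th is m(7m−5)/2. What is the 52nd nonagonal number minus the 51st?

Consecutive nonagonal numbers differ by 7n − 6: here 7·52 − 6 = 358.

358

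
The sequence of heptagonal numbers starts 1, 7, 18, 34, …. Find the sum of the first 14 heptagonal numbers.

2380

Σ i(5i−3)/2 = (5Σi² − 3Σi) / 2 over i = 1..14.
Σi = 105 and Σi² = 1015.
(5·1015 − 3·105) / 2 = 4760/2 = 2380.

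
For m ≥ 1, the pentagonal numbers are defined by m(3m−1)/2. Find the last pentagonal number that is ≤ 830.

782

Solve n(3n−1)/2 ≤ 830 for integer n.
n = 23 gives 782 ≤ 830, while n = 24 gives 852 > 830; so the answer is 782.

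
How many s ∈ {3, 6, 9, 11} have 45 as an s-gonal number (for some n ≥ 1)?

s = 3: P(3, 9) = 45. ✓
s = 6: P(6, 5) = 45. ✓
s = 9: P(9, 3) = 24 and P(9, 4) = 46; 45 is not s-gonal.
s = 11: P(11, 3) = 30 and P(11, 4) = 58; 45 is not s-gonal.
Hits: s ∈ {3, 6} → 2.

2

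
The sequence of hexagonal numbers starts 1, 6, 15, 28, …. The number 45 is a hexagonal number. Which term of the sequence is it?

Set n(2n−1) = 45, giving 2n² − n − 45 = 0.
So n = (1 + 19) / 4 = 20/4 = 5.

5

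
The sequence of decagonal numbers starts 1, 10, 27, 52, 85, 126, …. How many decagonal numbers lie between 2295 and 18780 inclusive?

44

The n-th decagonal number is n(4n−3).
Smallest index with value ≥ 2295: n = 25 (giving 2425).
Largest index with value ≤ 18780: n = 68 (giving 18292).
Indices 25 through 68: 44 terms.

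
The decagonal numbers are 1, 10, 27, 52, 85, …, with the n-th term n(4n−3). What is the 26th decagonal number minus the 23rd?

579

26·(4·26 − 3) = 2626 and 23·(4·23 − 3) = 2047.
Difference: 2626 − 2047 = 579.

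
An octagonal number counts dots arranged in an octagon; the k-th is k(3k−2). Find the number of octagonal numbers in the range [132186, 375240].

144

The n-th octagonal number is n(3n−2).
Smallest index with value ≥ 132186: n = 211 (giving 133141).
Largest index with value ≤ 375240: n = 354 (giving 375240).
Indices 211 through 354: 144 terms.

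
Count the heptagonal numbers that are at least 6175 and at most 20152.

41

The n-th heptagonal number is n(5n−3)/2.
Smallest index with value ≥ 6175: n = 50 (giving 6175).
Largest index with value ≤ 20152: n = 90 (giving 20115).
Indices 50 through 90: 41 terms.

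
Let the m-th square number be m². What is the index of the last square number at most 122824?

Solve n² ≤ 122824 for integer n.
n = 350 gives 122500 ≤ 122824, while n = 351 gives 123201 > 122824; so the answer is index 350.

350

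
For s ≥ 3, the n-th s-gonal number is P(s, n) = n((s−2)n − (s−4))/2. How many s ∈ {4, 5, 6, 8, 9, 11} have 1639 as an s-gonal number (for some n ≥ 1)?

1

s = 4: P(4, 40) = 1600 and P(4, 41) = 1681; 1639 is not s-gonal.
s = 5: P(5, 33) = 1617 and P(5, 34) = 1717; 1639 is not s-gonal.
s = 6: P(6, 28) = 1540 and P(6, 29) = 1653; 1639 is not s-gonal.
s = 8: P(8, 23) = 1541 and P(8, 24) = 1680; 1639 is not s-gonal.
s = 9: P(9, 22) = 1639. ✓
s = 11: P(11, 19) = 1558 and P(11, 20) = 1730; 1639 is not s-gonal.
Hits: s ∈ {9} → 1.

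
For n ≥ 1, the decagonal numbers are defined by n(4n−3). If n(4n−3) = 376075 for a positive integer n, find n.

307

Set n(4n−3) = 376075, giving 4n² − 3n − 376075 = 0.
So n = (3 + 2453) / 8 = 2456/8 = 307.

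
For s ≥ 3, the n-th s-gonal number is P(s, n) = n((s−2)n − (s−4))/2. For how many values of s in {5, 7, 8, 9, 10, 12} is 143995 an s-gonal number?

1

s = 5: P(5, 310) = 143995. ✓
s = 7: P(7, 240) = 143640 and P(7, 241) = 144841; 143995 is not s-gonal.
s = 8: P(8, 219) = 143445 and P(8, 220) = 144760; 143995 is not s-gonal.
s = 9: P(9, 203) = 143724 and P(9, 204) = 145146; 143995 is not s-gonal.
s = 10: P(10, 190) = 143830 and P(10, 191) = 145351; 143995 is not s-gonal.
s = 12: P(12, 170) = 143820 and P(12, 171) = 145521; 143995 is not s-gonal.
Hits: s ∈ {5} → 1.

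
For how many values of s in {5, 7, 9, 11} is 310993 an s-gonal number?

1

s = 5: P(5, 455) = 310310 and P(5, 456) = 311676; 310993 is not s-gonal.
s = 7: P(7, 353) = 310993. ✓
s = 9: P(9, 298) = 310069 and P(9, 299) = 312156; 310993 is not s-gonal.
s = 11: P(11, 263) = 310340 and P(11, 264) = 312708; 310993 is not s-gonal.
Hits: s ∈ {7} → 1.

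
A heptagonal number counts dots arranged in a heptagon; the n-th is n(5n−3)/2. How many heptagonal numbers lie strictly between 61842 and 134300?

The n-th heptagonal number is n(5n−3)/2.
Smallest index with value > 61842: n = 158 (giving 62173).
Largest index with value < 134300: n = 232 (giving 134212).
Indices 158 through 232: 75 terms.

75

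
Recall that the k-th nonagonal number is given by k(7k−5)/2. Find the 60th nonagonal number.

12450

The 60th nonagonal number is n(7n−5)/2 with n = 60.
60·(7·60 − 5)/2 = 60·415/2 = 12450.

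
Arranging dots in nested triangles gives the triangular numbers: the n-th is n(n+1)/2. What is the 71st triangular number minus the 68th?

210

71·72/2 = 2556 and 68·69/2 = 2346.
Difference: 2556 − 2346 = 210.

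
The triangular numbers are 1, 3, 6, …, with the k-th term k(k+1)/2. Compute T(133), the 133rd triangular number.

133·134/2 = 17822/2 = 8911.

8911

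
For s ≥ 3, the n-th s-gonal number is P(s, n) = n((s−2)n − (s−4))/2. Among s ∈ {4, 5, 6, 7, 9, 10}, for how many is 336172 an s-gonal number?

1

s = 4: P(4, 579) = 335241 and P(4, 580) = 336400; 336172 is not s-gonal.
s = 5: P(5, 473) = 335357 and P(5, 474) = 336777; 336172 is not s-gonal.
s = 6: P(6, 410) = 335790 and P(6, 411) = 337431; 336172 is not s-gonal.
s = 7: P(7, 367) = 336172. ✓
s = 9: P(9, 310) = 335575 and P(9, 311) = 337746; 336172 is not s-gonal.
s = 10: P(10, 290) = 335530 and P(10, 291) = 337851; 336172 is not s-gonal.
Hits: s ∈ {7} → 1.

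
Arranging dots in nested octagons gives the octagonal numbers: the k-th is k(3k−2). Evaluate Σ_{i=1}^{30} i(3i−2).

Σ i(3i−2) = 3Σi² − 2Σi over i = 1..30.
Σi = 465 and Σi² = 9455.
3·9455 − 2·465 = 27435.

27435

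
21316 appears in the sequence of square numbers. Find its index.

146

We need n² = 21316, so n = √21316 = 146.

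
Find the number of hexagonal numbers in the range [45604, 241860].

197

The n-th hexagonal number is n(2n−1).
Smallest index with value ≥ 45604: n = 152 (giving 46056).
Largest index with value ≤ 241860: n = 348 (giving 241860).
Indices 152 through 348: 197 terms.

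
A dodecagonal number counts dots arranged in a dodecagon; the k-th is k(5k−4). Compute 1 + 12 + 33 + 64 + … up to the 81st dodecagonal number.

888921

Σ i(5i−4) = 5Σi² − 4Σi over i = 1..81.
Σi = 3321 and Σi² = 180441.
5·180441 − 4·3321 = 888921.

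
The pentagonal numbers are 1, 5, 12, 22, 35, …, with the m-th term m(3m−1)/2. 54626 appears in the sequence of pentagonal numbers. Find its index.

191

Set n(3n−1)/2 = 54626, giving 3n² − n − 109252 = 0.
So n = (1 + 1145) / 6 = 1146/6 = 191.
Check: 191·(3·191 − 1)/2 = 54626. ✓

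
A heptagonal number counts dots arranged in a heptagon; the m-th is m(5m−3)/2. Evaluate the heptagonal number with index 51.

51·(5·51 − 3)/2 = 51·252/2 = 51·126 = 6426.

6426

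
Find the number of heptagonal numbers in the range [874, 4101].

22

The n-th heptagonal number is n(5n−3)/2.
Smallest index with value ≥ 874: n = 19 (giving 874).
Largest index with value ≤ 4101: n = 40 (giving 3940).
Indices 19 through 40: 22 terms.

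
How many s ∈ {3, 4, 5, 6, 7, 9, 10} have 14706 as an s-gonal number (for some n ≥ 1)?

s = 3: P(3, 171) = 14706. ✓
s = 4: P(4, 121) = 14641 and P(4, 122) = 14884; 14706 is not s-gonal.
s = 5: P(5, 99) = 14652 and P(5, 100) = 14950; 14706 is not s-gonal.
s = 6: P(6, 86) = 14706. ✓
s = 7: P(7, 76) = 14326 and P(7, 77) = 14707; 14706 is not s-gonal.
s = 9: P(9, 65) = 14625 and P(9, 66) = 15081; 14706 is not s-gonal.
s = 10: P(10, 61) = 14701 and P(10, 62) = 15190; 14706 is not s-gonal.
Hits: s ∈ {3, 6} → 2.

2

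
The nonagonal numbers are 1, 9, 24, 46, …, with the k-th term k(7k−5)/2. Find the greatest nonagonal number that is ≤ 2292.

2125

Solve n(7n−5)/2 ≤ 2292 for integer n.
n = 25 gives 2125 ≤ 2292, while n = 26 gives 2301 > 2292; so the answer is 2125.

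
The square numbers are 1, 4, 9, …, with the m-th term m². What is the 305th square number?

305² = 93025.

93025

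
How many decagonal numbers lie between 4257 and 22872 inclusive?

43

The n-th decagonal number is n(4n−3).
Smallest index with value ≥ 4257: n = 33 (giving 4257).
Largest index with value ≤ 22872: n = 75 (giving 22275).
Indices 33 through 75: 43 terms.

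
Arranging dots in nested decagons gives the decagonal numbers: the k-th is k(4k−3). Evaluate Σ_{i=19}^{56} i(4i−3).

227753

Σ i(4i−3) = 4Σi² − 3Σi over i = 19..56.
Σi = 1596 − 171 = 1425 and Σi² = 60116 − 2109 = 58007.
4·58007 − 3·1425 = 227753.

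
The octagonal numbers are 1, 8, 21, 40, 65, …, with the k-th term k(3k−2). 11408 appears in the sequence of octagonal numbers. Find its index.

62

Set n(3n−2) = 11408, giving 3n² − 2n − 11408 = 0.
The discriminant is 4 + 12·11408 = 136900, and √136900 = 370.
So n = (2 + 370) / 6 = 372/6 = 62.
Check: 62·(3·62 − 2) = 11408. ✓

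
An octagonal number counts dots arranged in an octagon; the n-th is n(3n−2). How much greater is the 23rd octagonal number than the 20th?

381

23·(3·23 − 2) = 1541 and 20·(3·20 − 2) = 1160.
Difference: 1541 − 1160 = 381.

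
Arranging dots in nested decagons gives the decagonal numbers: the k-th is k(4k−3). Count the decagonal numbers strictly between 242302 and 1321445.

The n-th decagonal number is n(4n−3).
Smallest index with value > 242302: n = 247 (giving 243295).
Largest index with value < 1321445: n = 575 (giving 1320775).
Indices 247 through 575: 329 terms.

329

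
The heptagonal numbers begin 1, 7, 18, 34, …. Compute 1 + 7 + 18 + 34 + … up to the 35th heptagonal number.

Σ i(5i−3)/2 = (5Σi² − 3Σi) / 2 over i = 1..35.
Σi = 630 and Σi² = 14910.
(5·14910 − 3·630) / 2 = 72660/2 = 36330.

36330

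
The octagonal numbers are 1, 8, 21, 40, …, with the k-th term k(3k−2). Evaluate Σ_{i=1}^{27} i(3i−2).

Σ i(3i−2) = 3Σi² − 2Σi over i = 1..27.
Σi = 378 and Σi² = 6930.
3·6930 − 2·378 = 20034.

20034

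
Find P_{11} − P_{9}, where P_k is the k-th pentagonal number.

11·(3·11 − 1)/2 = 176 and 9·(3·9 − 1)/2 = 117.
Difference: 176 − 117 = 59.

59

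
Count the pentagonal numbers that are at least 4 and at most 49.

4

The n-th pentagonal number is n(3n−1)/2.
Smallest index with value ≥ 4: n = 2 (giving 5).
Largest index with value ≤ 49: n = 5 (giving 35).
Indices 2 through 5: 4 terms.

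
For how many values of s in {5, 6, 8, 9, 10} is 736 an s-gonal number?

s = 5: P(5, 22) = 715 and P(5, 23) = 782; 736 is not s-gonal.
s = 6: P(6, 19) = 703 and P(6, 20) = 780; 736 is not s-gonal.
s = 8: P(8, 16) = 736. ✓
s = 9: P(9, 14) = 651 and P(9, 15) = 750; 736 is not s-gonal.
s = 10: P(10, 13) = 637 and P(10, 14) = 742; 736 is not s-gonal.
Hits: s ∈ {8} → 1.

1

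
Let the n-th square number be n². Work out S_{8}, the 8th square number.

64

The 8th square number is n² with n = 8.
8² = 64.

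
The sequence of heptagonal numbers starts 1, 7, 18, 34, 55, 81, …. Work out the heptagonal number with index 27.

1782

27·(5·27 − 3)/2 = 27·132/2 = 27·66 = 1782.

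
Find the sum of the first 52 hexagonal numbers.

Σ i(2i−1) = 2Σi² − Σi over i = 1..52.
Σi = 1378 and Σi² = 48230.
2·48230 − 1·1378 = 95082.

95082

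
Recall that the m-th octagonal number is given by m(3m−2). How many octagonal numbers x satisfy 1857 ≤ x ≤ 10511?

34

The n-th octagonal number is n(3n−2).
Smallest index with value ≥ 1857: n = 26 (giving 1976).
Largest index with value ≤ 10511: n = 59 (giving 10325).
Indices 26 through 59: 34 terms.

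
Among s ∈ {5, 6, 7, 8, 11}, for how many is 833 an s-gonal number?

2

s = 5: P(5, 23) = 782 and P(5, 24) = 852; 833 is not s-gonal.
s = 6: P(6, 20) = 780 and P(6, 21) = 861; 833 is not s-gonal.
s = 7: P(7, 18) = 783 and P(7, 19) = 874; 833 is not s-gonal.
s = 8: P(8, 17) = 833. ✓
s = 11: P(11, 14) = 833. ✓
Hits: s ∈ {8, 11} → 2.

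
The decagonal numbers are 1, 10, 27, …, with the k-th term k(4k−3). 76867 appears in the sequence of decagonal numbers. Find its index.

Set n(4n−3) = 76867, giving 4n² − 3n − 76867 = 0.
The discriminant is 9 + 16·76867 = 1229881, and √1229881 = 1109.
So n = (3 + 1109) / 8 = 1112/8 = 139.

139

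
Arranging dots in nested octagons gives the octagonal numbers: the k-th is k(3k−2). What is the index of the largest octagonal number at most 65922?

148

Solve n(3n−2) ≤ 65922 for integer n.
n = 148 gives 65416 ≤ 65922, while n = 149 gives 66305 > 65922; so the answer is index 148.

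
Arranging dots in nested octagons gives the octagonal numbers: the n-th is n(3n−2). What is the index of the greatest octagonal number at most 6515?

46

Solve n(3n−2) ≤ 6515 for integer n.
n = 46 gives 6256 ≤ 6515, while n = 47 gives 6533 > 6515; so the answer is index 46.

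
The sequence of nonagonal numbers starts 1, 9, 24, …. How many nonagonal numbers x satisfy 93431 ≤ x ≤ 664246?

The n-th nonagonal number is n(7n−5)/2.
Smallest index with value ≥ 93431: n = 164 (giving 93726).
Largest index with value ≤ 664246: n = 436 (giving 664246).
Indices 164 through 436: 273 terms.

273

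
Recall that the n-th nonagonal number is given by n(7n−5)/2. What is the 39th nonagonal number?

The 39th nonagonal number is n(7n−5)/2 with n = 39.
39·(7·39 − 5)/2 = 39·268/2 = 39·134 = 5226.

5226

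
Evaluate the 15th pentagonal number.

The 15th pentagonal number is n(3n−1)/2 with n = 15.
15·(3·15 − 1)/2 = 15·44/2 = 15·22 = 330.

330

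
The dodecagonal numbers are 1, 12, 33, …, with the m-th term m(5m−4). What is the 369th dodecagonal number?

679329

The 369th dodecagonal number is n(5n−4) with n = 369.
369·(5·369 − 4) = 369·1841 = 679329.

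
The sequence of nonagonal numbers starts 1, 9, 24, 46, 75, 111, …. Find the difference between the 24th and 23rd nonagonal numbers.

Consecutive nonagonal numbers differ by 7n − 6: here 7·24 − 6 = 162.

162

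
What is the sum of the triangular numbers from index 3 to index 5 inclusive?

31

Σ i(i+1)/2 = (Σi² + Σi) / 2 over i = 3..5.
Σi = 15 − 3 = 12 and Σi² = 55 − 5 = 50.
(1·50 + 1·12) / 2 = 62/2 = 31.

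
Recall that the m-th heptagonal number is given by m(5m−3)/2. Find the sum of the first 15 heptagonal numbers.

2920

Σ i(5i−3)/2 = (5Σi² − 3Σi) / 2 over i = 1..15.
Σi = 120 and Σi² = 1240.
(5·1240 − 3·120) / 2 = 5840/2 = 2920.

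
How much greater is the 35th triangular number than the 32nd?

102

35·36/2 = 630 and 32·33/2 = 528.
Difference: 630 − 528 = 102.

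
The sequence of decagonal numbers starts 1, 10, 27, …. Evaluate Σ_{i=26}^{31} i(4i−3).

Σ i(4i−3) = 4Σi² − 3Σi over i = 26..31.
Σi = 496 − 325 = 171 and Σi² = 10416 − 5525 = 4891.
4·4891 − 3·171 = 19051.

19051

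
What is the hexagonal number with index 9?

The 9th hexagonal number is n(2n−1) with n = 9.
9·(2·9 − 1) = 9·17 = 153.

153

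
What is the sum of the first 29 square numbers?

Σ_{i=1}^{29} i² = 29·30·59/6 = 8555.

8555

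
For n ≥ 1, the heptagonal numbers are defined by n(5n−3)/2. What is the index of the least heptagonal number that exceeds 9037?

Solve n(5n−3)/2 > 9037 for integer n.
The largest n with value ≤ 9037 is 60 (since 8910 ≤ 9037 < 9211), so the first above is n = 61, value 9211.

61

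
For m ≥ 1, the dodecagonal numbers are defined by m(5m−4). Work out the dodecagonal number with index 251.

The 251st dodecagonal number is n(5n−4) with n = 251.
251·(5·251 − 4) = 251·1251 = 314001.

314001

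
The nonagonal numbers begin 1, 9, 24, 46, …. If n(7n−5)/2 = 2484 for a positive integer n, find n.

27

Set n(7n−5)/2 = 2484, giving 7n² − 5n − 4968 = 0.
The discriminant is 25 + 56·2484 = 139129, and √139129 = 373.
So n = (5 + 373) / 14 = 378/14 = 27.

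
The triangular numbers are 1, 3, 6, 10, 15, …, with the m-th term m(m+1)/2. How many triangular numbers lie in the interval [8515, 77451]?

The n-th triangular number is n(n+1)/2.
Smallest index with value ≥ 8515: n = 130 (giving 8515).
Largest index with value ≤ 77451: n = 393 (giving 77421).
Indices 130 through 393: 264 terms.

264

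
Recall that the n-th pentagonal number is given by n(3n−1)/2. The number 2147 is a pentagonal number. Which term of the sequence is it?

38

Set n(3n−1)/2 = 2147, giving 3n² − n − 4294 = 0.
The discriminant is 1 + 24·2147 = 51529, and √51529 = 227.
So n = (1 + 227) / 6 = 228/6 = 38.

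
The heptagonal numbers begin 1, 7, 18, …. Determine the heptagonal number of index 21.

1071

21·(5·21 − 3)/2 = 21·102/2 = 21·51 = 1071.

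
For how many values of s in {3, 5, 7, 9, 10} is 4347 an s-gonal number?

2

s = 3: P(3, 92) = 4278 and P(3, 93) = 4371; 4347 is not s-gonal.
s = 5: P(5, 54) = 4347. ✓
s = 7: P(7, 42) = 4347. ✓
s = 9: P(9, 35) = 4200 and P(9, 36) = 4446; 4347 is not s-gonal.
s = 10: P(10, 33) = 4257 and P(10, 34) = 4522; 4347 is not s-gonal.
Hits: s ∈ {5, 7} → 2.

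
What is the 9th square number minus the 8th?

n² − (n−1)² = 2n − 1, so 9² − 8² = 2·9 − 1 = 17.

17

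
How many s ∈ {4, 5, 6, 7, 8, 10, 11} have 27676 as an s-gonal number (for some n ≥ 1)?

1

s = 4: P(4, 166) = 27556 and P(4, 167) = 27889; 27676 is not s-gonal.
s = 5: P(5, 136) = 27676. ✓
s = 6: P(6, 117) = 27261 and P(6, 118) = 27730; 27676 is not s-gonal.
s = 7: P(7, 105) = 27405 and P(7, 106) = 27931; 27676 is not s-gonal.
s = 8: P(8, 96) = 27456 and P(8, 97) = 28033; 27676 is not s-gonal.
s = 10: P(10, 83) = 27307 and P(10, 84) = 27972; 27676 is not s-gonal.
s = 11: P(11, 78) = 27105 and P(11, 79) = 27808; 27676 is not s-gonal.
Hits: s ∈ {5} → 1.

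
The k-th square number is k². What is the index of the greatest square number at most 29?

Solve n² ≤ 29 for integer n.
n = 5 gives 25 ≤ 29, while n = 6 gives 36 > 29; so the answer is index 5.

5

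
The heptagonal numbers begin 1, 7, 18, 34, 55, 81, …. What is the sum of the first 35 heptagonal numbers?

36330

Σ i(5i−3)/2 = (5Σi² − 3Σi) / 2 over i = 1..35.
Σi = 630 and Σi² = 14910.
(5·14910 − 3·630) / 2 = 72660/2 = 36330.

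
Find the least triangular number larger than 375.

Solve n(n+1)/2 > 375 for integer n.
The largest n with value ≤ 375 is 26 (since 351 ≤ 375 < 378), so the first above is n = 27, value 378.

378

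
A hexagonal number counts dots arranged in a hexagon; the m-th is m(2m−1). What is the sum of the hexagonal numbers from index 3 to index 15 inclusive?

Σ i(2i−1) = 2Σi² − Σi over i = 3..15.
Σi = 120 − 3 = 117 and Σi² = 1240 − 5 = 1235.
2·1235 − 1·117 = 2353.

2353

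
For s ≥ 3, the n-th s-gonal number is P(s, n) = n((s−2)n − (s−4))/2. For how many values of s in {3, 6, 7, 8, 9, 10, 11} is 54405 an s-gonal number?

s = 3: P(3, 329) = 54285 and P(3, 330) = 54615; 54405 is not s-gonal.
s = 6: P(6, 165) = 54285 and P(6, 166) = 54946; 54405 is not s-gonal.
s = 7: P(7, 147) = 53802 and P(7, 148) = 54538; 54405 is not s-gonal.
s = 8: P(8, 135) = 54405. ✓
s = 9: P(9, 125) = 54375 and P(9, 126) = 55251; 54405 is not s-gonal.
s = 10: P(10, 117) = 54405. ✓
s = 11: P(11, 110) = 54065 and P(11, 111) = 55056; 54405 is not s-gonal.
Hits: s ∈ {8, 10} → 2.

2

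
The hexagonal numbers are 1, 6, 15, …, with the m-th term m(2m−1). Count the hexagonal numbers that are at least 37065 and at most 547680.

387

The n-th hexagonal number is n(2n−1).
Smallest index with value ≥ 37065: n = 137 (giving 37401).
Largest index with value ≤ 547680: n = 523 (giving 546535).
Indices 137 through 523: 387 terms.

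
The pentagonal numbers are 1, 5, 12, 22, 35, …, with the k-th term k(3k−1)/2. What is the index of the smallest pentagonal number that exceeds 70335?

217

Solve n(3n−1)/2 > 70335 for integer n.
The largest n with value ≤ 70335 is 216 (since 69876 ≤ 70335 < 70525), so the first above is n = 217, value 70525.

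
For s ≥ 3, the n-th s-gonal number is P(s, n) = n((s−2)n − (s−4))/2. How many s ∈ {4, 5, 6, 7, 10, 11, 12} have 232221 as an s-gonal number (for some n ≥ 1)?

s = 4: P(4, 481) = 231361 and P(4, 482) = 232324; 232221 is not s-gonal.
s = 5: P(5, 393) = 231477 and P(5, 394) = 232657; 232221 is not s-gonal.
s = 6: P(6, 341) = 232221. ✓
s = 7: P(7, 305) = 232105 and P(7, 306) = 233631; 232221 is not s-gonal.
s = 10: P(10, 241) = 231601 and P(10, 242) = 233530; 232221 is not s-gonal.
s = 11: P(11, 227) = 231086 and P(11, 228) = 233130; 232221 is not s-gonal.
s = 12: P(12, 215) = 230265 and P(12, 216) = 232416; 232221 is not s-gonal.
Hits: s ∈ {6} → 1.

1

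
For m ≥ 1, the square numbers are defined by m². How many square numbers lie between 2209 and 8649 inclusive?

The n-th square number is n².
Smallest index with value ≥ 2209: n = 47 (giving 2209).
Largest index with value ≤ 8649: n = 93 (giving 8649).
Indices 47 through 93: 47 terms.

47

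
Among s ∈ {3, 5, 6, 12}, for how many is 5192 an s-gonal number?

1

s = 3: P(3, 101) = 5151 and P(3, 102) = 5253; 5192 is not s-gonal.
s = 5: P(5, 59) = 5192. ✓
s = 6: P(6, 51) = 5151 and P(6, 52) = 5356; 5192 is not s-gonal.
s = 12: P(12, 32) = 4992 and P(12, 33) = 5313; 5192 is not s-gonal.
Hits: s ∈ {5} → 1.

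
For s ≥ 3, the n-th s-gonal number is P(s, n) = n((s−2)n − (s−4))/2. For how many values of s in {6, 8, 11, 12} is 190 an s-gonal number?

s = 6: P(6, 10) = 190. ✓
s = 8: P(8, 8) = 176 and P(8, 9) = 225; 190 is not s-gonal.
s = 11: P(11, 6) = 141 and P(11, 7) = 196; 190 is not s-gonal.
s = 12: P(12, 6) = 156 and P(12, 7) = 217; 190 is not s-gonal.
Hits: s ∈ {6} → 1.

1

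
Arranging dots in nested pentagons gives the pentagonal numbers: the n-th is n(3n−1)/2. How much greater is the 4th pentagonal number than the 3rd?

10

Consecutive pentagonal numbers differ by 3n − 2: here 3·4 − 2 = 10.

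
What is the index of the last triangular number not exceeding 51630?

Solve n(n+1)/2 ≤ 51630 for integer n.
n = 320 gives 51360 ≤ 51630, while n = 321 gives 51681 > 51630; so the answer is index 320.

320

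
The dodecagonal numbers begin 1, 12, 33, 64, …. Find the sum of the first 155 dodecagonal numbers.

6218290

Σ i(5i−4) = 5Σi² − 4Σi over i = 1..155.
Σi = 12090 and Σi² = 1253330.
5·1253330 − 4·12090 = 6218290.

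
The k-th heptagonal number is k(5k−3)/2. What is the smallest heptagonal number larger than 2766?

2839

Solve n(5n−3)/2 > 2766 for integer n.
The largest n with value ≤ 2766 is 33 (since 2673 ≤ 2766 < 2839), so the first above is n = 34, value 2839.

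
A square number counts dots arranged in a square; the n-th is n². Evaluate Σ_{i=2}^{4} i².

29

Σ_{i=2}^{4} i² = 30 − 1 = 29.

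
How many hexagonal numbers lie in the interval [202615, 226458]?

The n-th hexagonal number is n(2n−1).
Smallest index with value ≥ 202615: n = 319 (giving 203203).
Largest index with value ≤ 226458: n = 336 (giving 225456).
Indices 319 through 336: 18 terms.

18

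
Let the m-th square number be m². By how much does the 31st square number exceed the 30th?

61

n² − (n−1)² = 2n − 1, so 31² − 30² = 2·31 − 1 = 61.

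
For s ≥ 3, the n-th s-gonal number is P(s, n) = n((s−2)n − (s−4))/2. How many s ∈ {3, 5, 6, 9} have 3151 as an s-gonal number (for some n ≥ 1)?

1

s = 3: P(3, 78) = 3081 and P(3, 79) = 3160; 3151 is not s-gonal.
s = 5: P(5, 46) = 3151. ✓
s = 6: P(6, 39) = 3003 and P(6, 40) = 3160; 3151 is not s-gonal.
s = 9: P(9, 30) = 3075 and P(9, 31) = 3286; 3151 is not s-gonal.
Hits: s ∈ {5} → 1.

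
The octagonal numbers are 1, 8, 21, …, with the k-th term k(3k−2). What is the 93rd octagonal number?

25761

The 93rd octagonal number is n(3n−2) with n = 93.
93·(3·93 − 2) = 93·277 = 25761.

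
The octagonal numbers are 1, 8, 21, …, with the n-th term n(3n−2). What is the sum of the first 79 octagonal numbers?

496120

Σ i(3i−2) = 3Σi² − 2Σi over i = 1..79.
Σi = 3160 and Σi² = 167480.
3·167480 − 2·3160 = 496120.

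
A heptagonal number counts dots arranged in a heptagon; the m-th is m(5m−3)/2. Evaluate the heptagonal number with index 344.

295324

The 344th heptagonal number is n(5n−3)/2 with n = 344.
344·(5·344 − 3)/2 = 344·1717/2 = 295324.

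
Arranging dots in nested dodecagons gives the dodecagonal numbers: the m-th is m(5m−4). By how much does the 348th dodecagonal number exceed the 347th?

3471

Consecutive dodecagonal numbers differ by 10n − 9: here 10·348 − 9 = 3471.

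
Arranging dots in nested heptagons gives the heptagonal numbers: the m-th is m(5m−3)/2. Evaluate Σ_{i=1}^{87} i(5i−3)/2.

Σ i(5i−3)/2 = (5Σi² − 3Σi) / 2 over i = 1..87.
Σi = 3828 and Σi² = 223300.
(5·223300 − 3·3828) / 2 = 1105016/2 = 552508.

552508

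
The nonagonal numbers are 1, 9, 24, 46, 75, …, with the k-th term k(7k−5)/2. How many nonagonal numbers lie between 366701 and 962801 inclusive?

200

The n-th nonagonal number is n(7n−5)/2.
Smallest index with value ≥ 366701: n = 325 (giving 368875).
Largest index with value ≤ 962801: n = 524 (giving 959706).
Indices 325 through 524: 200 terms.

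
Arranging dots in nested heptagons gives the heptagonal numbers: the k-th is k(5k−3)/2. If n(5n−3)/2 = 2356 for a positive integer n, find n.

Set n(5n−3)/2 = 2356, giving 5n² − 3n − 4712 = 0.
The discriminant is 9 + 40·2356 = 94249, and √94249 = 307.
So n = (3 + 307) / 10 = 310/10 = 31.

31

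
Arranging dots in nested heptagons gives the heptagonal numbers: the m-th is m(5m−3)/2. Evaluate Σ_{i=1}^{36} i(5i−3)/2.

Σ i(5i−3)/2 = (5Σi² − 3Σi) / 2 over i = 1..36.
Σi = 666 and Σi² = 16206.
(5·16206 − 3·666) / 2 = 79032/2 = 39516.

39516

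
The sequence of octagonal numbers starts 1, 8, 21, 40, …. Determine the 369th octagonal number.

369·(3·369 − 2) = 369·1105 = 407745.

407745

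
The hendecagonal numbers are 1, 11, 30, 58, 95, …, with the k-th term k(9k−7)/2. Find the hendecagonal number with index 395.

700730

The 395th hendecagonal number is n(9n−7)/2 with n = 395.
395·(9·395 − 7)/2 = 395·3548/2 = 395·1774 = 700730.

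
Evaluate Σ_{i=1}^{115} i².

513590

Σ_{i=1}^{115} i² = 115·116·231/6 = 513590.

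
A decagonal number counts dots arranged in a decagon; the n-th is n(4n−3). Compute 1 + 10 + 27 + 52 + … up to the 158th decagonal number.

Σ i(4i−3) = 4Σi² − 3Σi over i = 1..158.
Σi = 12561 and Σi² = 1327279.
4·1327279 − 3·12561 = 5271433.

5271433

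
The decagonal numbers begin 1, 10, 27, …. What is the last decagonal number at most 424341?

Solve n(4n−3) ≤ 424341 for integer n.
n = 326 gives 424126 ≤ 424341, while n = 327 gives 426735 > 424341; so the answer is 424126.

424126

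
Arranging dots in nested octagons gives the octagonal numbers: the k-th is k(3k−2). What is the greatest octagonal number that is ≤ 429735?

Solve n(3n−2) ≤ 429735 for integer n.
n = 378 gives 427896 ≤ 429735, while n = 379 gives 430165 > 429735; so the answer is 427896.

427896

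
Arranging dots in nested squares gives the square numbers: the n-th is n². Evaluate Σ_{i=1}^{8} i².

Σ_{i=1}^{8} i² = 8·9·17/6 = 204.

204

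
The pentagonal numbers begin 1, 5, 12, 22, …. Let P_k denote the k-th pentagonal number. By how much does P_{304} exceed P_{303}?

910

Consecutive pentagonal numbers differ by 3n − 2: here 3·304 − 2 = 910.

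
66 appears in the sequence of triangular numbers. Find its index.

11

Set n(n+1)/2 = 66, giving n² + n − 132 = 0.
The discriminant is 1 + 8·66 = 529, and √529 = 23.
So n = (-1 + 23) / 2 = 22/2 = 11.
Check: 11·12/2 = 66. ✓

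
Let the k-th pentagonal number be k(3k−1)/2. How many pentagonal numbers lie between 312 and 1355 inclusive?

16

The n-th pentagonal number is n(3n−1)/2.
Smallest index with value ≥ 312: n = 15 (giving 330).
Largest index with value ≤ 1355: n = 30 (giving 1335).
Indices 15 through 30: 16 terms.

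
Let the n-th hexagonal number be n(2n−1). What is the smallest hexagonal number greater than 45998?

46056

Solve n(2n−1) > 45998 for integer n.
The largest n with value ≤ 45998 is 151 (since 45451 ≤ 45998 < 46056), so the first above is n = 152, value 46056.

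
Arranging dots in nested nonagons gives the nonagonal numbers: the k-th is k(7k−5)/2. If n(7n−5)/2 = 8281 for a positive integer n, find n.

Set n(7n−5)/2 = 8281, giving 7n² − 5n − 16562 = 0.
The discriminant is 25 + 56·8281 = 463761, and √463761 = 681.
So n = (5 + 681) / 14 = 686/14 = 49.
Check: 49·(7·49 − 5)/2 = 8281. ✓

49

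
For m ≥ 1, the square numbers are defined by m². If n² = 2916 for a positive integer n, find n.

We need n² = 2916, so n = √2916 = 54.

54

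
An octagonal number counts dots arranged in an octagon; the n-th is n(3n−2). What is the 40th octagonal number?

4720

The 40th octagonal number is n(3n−2) with n = 40.
40·(3·40 − 2) = 40·118 = 4720.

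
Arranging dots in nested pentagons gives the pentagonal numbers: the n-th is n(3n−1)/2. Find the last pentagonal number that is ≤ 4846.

Solve n(3n−1)/2 ≤ 4846 for integer n.
n = 57 gives 4845 ≤ 4846, while n = 58 gives 5017 > 4846; so the answer is 4845.

4845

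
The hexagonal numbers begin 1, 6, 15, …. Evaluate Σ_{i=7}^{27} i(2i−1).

Σ i(2i−1) = 2Σi² − Σi over i = 7..27.
Σi = 378 − 21 = 357 and Σi² = 6930 − 91 = 6839.
2·6839 − 1·357 = 13321.

13321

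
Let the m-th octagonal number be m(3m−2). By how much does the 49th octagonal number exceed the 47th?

572

49·(3·49 − 2) = 7105 and 47·(3·47 − 2) = 6533.
Difference: 7105 − 6533 = 572.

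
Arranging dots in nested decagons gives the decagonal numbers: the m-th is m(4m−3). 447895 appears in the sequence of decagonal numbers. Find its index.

Set n(4n−3) = 447895, giving 4n² − 3n − 447895 = 0.
So n = (3 + 2677) / 8 = 2680/8 = 335.

335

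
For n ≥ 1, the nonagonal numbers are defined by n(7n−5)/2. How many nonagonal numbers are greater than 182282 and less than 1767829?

The n-th nonagonal number is n(7n−5)/2.
Smallest index with value > 182282: n = 229 (giving 182971).
Largest index with value < 1767829: n = 711 (giving 1767546).
Indices 229 through 711: 483 terms.

483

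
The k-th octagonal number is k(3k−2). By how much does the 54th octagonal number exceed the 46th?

2384

54·(3·54 − 2) = 8640 and 46·(3·46 − 2) = 6256.
Difference: 8640 − 6256 = 2384.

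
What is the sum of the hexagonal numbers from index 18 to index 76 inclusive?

Σ i(2i−1) = 2Σi² − Σi over i = 18..76.
Σi = 2926 − 153 = 2773 and Σi² = 149226 − 1785 = 147441.
2·147441 − 1·2773 = 292109.

292109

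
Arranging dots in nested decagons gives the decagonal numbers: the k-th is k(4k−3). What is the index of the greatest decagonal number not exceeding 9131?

48

Solve n(4n−3) ≤ 9131 for integer n.
n = 48 gives 9072 ≤ 9131, while n = 49 gives 9457 > 9131; so the answer is index 48.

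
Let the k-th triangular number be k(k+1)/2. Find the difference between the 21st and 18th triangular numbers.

21·22/2 = 231 and 18·19/2 = 171.
Difference: 231 − 171 = 60.

60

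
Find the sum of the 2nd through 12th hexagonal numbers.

Σ i(2i−1) = 2Σi² − Σi over i = 2..12.
Σi = 78 − 1 = 77 and Σi² = 650 − 1 = 649.
2·649 − 1·77 = 1221.

1221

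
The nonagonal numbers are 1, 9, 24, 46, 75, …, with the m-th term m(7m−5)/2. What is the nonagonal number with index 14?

651

14·(7·14 − 5)/2 = 14·93/2 = 651.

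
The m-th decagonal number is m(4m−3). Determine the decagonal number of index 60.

The 60th decagonal number is n(4n−3) with n = 60.
60·(4·60 − 3) = 60·237 = 14220.

14220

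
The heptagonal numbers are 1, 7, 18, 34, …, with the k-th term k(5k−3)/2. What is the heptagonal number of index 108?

The 108th heptagonal number is n(5n−3)/2 with n = 108.
108·(5·108 − 3)/2 = 108·537/2 = 28998.

28998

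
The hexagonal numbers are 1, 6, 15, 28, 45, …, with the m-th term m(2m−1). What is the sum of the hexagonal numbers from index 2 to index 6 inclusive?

Σ i(2i−1) = 2Σi² − Σi over i = 2..6.
Σi = 21 − 1 = 20 and Σi² = 91 − 1 = 90.
2·90 − 1·20 = 160.

160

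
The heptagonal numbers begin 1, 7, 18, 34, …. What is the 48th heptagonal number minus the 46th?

48·(5·48 − 3)/2 = 5688 and 46·(5·46 − 3)/2 = 5221.
Difference: 5688 − 5221 = 467.

467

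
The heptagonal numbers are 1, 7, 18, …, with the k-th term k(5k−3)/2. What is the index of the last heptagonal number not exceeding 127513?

Solve n(5n−3)/2 ≤ 127513 for integer n.
n = 226 gives 127351 ≤ 127513, while n = 227 gives 128482 > 127513; so the answer is index 226.

226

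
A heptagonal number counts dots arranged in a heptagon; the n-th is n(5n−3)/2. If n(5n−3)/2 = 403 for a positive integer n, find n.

Set n(5n−3)/2 = 403, giving 5n² − 3n − 806 = 0.
The discriminant is 9 + 40·403 = 16129, and √16129 = 127.
So n = (3 + 127) / 10 = 130/10 = 13.

13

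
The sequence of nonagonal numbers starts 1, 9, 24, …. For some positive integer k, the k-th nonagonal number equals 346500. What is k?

Set n(7n−5)/2 = 346500, giving 7n² − 5n − 693000 = 0.
So n = (5 + 4405) / 14 = 4410/14 = 315.

315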